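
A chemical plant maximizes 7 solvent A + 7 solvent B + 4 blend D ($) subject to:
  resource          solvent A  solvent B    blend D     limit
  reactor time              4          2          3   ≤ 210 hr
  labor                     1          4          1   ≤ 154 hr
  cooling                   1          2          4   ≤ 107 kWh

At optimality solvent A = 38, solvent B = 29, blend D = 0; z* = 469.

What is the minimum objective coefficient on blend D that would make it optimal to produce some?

5.5

Binding: reactor time and labor. Non-binding: cooling (11 unused).
Slack constraints have shadow price 0 (complementary slackness).
The binding rows give the dual system: 4·y_reactor time + 1·y_labor = 7 and 2·y_reactor time + 4·y_labor = 7.
→ y_reactor time = 1.5 and y_labor = 1.
blend D enters the basis when its profit ≥ yᵀa₃ = 1.5·3 + 1·1 = 5.5.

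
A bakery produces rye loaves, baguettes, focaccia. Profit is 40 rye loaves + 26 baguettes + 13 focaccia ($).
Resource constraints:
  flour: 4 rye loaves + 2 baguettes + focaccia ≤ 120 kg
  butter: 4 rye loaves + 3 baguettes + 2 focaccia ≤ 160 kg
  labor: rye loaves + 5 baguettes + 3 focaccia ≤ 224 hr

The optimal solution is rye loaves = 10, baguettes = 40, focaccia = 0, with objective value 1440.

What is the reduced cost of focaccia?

-3

Binding: flour and butter. Non-binding: labor (14 unused).
Since labor is not tight, its dual is 0.
Dual feasibility on the basic columns requires 4·y_flour + 4·y_butter = 40, 2·y_flour + 3·y_butter = 26.
Solving: y_flour = 4, y_butter = 6.
Reduced cost of focaccia: c₃ − yᵀa₃ = 13 − (4·1 + 6·2) = 13 − 16 = -3.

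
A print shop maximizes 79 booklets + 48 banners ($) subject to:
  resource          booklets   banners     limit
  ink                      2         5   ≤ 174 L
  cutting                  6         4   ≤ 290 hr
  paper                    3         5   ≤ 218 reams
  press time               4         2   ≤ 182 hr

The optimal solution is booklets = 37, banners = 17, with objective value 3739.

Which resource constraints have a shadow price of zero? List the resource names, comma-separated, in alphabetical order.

ink, paper

ink: 159/174 (slack 15)
cutting: 290/290 (binding)
paper: 196/218 (slack 22)
press time: 182/182 (binding)
By complementary slackness, a constraint with positive slack has shadow price 0 → ink, paper.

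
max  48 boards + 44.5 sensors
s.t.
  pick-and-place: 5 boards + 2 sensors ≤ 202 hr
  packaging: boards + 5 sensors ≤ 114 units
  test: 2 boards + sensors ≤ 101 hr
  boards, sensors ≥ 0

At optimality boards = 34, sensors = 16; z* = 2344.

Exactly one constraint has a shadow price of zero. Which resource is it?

test

pick-and-place: 202/202 (binding)
packaging: 114/114 (binding)
test: 84/101 (slack 17)
By complementary slackness, a constraint with positive slack has shadow price 0 → test.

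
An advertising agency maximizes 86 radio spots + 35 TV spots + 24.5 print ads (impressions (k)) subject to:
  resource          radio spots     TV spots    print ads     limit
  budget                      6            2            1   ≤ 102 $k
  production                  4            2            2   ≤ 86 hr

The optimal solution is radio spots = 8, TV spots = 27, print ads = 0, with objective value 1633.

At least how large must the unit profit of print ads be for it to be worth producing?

Both budget and production are binding at x*.
From A_Bᵀ y = c: 6·y_budget + 4·y_production = 86; 2·y_budget + 2·y_production = 35.
Solving: y_budget = 8, y_production = 9.5.
print ads enters the basis when its profit ≥ yᵀa₃ = 8·1 + 9.5·2 = 27.

27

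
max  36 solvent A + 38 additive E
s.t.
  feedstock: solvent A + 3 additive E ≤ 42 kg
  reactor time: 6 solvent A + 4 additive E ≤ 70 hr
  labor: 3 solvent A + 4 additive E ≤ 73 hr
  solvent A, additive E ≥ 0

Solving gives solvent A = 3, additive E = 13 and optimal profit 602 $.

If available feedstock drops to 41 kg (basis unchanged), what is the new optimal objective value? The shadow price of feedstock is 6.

596

Δb = -1, so new z* = 602 + (6)·(-1) = 602 − 6 = 596.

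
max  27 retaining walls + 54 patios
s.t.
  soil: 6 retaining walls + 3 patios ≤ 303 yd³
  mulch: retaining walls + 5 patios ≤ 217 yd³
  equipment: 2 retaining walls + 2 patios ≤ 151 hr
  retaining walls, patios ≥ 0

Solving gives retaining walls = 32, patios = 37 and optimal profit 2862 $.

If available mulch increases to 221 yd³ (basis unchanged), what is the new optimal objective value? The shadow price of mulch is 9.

Δb = 4, so new z* = 2862 + (9)·(4) = 2862 + 36 = 2898.

2898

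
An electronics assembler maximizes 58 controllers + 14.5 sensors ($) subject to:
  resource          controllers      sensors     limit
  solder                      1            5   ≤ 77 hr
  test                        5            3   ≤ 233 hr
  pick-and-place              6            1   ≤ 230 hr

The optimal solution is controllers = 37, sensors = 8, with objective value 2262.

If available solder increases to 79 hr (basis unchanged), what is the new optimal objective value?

At the optimum: solder uses 77 of 77 (binding); test uses 209 of 233 (slack = 24); pick-and-place uses 230 of 230 (binding).
Since test is not tight, its dual is 0.
From A_Bᵀ y = c: 1·y_solder + 6·y_pick-and-place = 58; 5·y_solder + 1·y_pick-and-place = 14.5.
→ y_solder = 1 and y_pick-and-place = 9.5.
Δz = y_solder·Δb = 1 × (2) = 2, so new z* = 2262 + 2 = 2264.

2264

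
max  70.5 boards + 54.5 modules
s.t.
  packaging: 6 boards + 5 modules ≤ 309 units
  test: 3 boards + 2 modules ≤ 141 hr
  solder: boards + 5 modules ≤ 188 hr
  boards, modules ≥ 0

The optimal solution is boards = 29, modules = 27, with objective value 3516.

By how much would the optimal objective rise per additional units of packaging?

7.5

At the optimum: packaging uses 309 of 309 (binding); test uses 141 of 141 (binding); solder uses 164 of 188 (slack = 24).
By complementary slackness, y = 0 for the non-binding constraint.
From A_Bᵀ y = c: 6·y_packaging + 3·y_test = 70.5; 5·y_packaging + 2·y_test = 54.5.
Solving: y_packaging = 7.5, y_test = 8.5.
Shadow price of packaging = 7.5.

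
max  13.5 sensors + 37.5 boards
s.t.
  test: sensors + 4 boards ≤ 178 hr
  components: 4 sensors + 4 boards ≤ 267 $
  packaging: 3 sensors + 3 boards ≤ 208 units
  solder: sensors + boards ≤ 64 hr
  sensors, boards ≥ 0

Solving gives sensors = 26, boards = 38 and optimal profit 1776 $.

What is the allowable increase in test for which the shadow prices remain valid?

78

Binding constraints: test, solder. The basis is B = [[1,4],[1,1]] with det -3.
Per unit increase in test, x* moves by d = (-0.3333, 0.3333).
The basis stays optimal until sensors reaches 0; allowable increase = 78 hr.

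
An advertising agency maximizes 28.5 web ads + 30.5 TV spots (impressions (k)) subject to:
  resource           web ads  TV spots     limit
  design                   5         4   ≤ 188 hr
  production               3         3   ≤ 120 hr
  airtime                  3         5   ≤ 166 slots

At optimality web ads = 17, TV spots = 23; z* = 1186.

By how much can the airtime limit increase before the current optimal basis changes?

34

Binding constraints: production, airtime. The basis is B = [[3,3],[3,5]] with det 6.
Per unit increase in airtime, x* moves by d = (-0.5, 0.5).
The basis stays optimal until web ads reaches 0; allowable increase = 34 slots.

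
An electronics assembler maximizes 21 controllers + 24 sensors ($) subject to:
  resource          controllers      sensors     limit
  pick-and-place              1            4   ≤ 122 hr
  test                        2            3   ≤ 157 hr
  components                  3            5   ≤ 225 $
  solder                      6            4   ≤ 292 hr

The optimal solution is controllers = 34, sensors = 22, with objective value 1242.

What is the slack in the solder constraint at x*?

solder used = 6·34 + 4·22 = 292; slack = 292 − 292 = 0.

0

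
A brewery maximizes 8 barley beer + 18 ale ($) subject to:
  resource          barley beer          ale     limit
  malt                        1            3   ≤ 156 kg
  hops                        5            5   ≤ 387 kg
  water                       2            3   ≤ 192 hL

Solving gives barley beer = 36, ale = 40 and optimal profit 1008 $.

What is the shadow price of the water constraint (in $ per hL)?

2

At the optimum: malt uses 156 of 156 (binding); hops uses 380 of 387 (slack = 7); water uses 192 of 192 (binding).
Since hops is not tight, its dual is 0.
Dual feasibility on the basic columns requires 1·y_malt + 2·y_water = 8, 3·y_malt + 3·y_water = 18.
This yields shadow prices y_malt = 4, y_water = 2.
Shadow price of water = 2.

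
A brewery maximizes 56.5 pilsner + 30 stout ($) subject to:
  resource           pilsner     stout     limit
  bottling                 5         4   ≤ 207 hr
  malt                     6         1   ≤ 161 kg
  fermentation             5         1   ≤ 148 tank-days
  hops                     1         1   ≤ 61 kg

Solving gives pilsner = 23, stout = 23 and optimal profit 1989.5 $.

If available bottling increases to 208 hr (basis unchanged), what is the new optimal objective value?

1996

Check each constraint at x*: bottling 207/207 (tight); malt 161/161 (tight); fermentation 138/148 (slack 10); hops 46/61 (slack 15).
By complementary slackness, y = 0 for the non-binding constraints.
From A_Bᵀ y = c: 5·y_bottling + 6·y_malt = 56.5; 4·y_bottling + 1·y_malt = 30.
→ y_bottling = 6.5 and y_malt = 4.
Δz = y_bottling·Δb = 6.5 × (1) = 6.5, so new z* = 1989.5 + 6.5 = 1996.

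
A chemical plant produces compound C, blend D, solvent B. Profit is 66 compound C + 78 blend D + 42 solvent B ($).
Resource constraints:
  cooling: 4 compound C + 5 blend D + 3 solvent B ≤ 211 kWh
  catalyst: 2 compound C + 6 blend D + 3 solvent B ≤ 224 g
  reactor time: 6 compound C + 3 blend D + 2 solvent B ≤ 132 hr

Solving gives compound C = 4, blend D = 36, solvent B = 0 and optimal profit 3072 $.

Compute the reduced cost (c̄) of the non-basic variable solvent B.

-1

At the optimum: cooling uses 196 of 211 (slack = 15); catalyst uses 224 of 224 (binding); reactor time uses 132 of 132 (binding).
Slack constraints have shadow price 0 (complementary slackness).
The binding rows give the dual system: 2·y_catalyst + 6·y_reactor time = 66 and 6·y_catalyst + 3·y_reactor time = 78.
→ y_catalyst = 9 and y_reactor time = 8.
Reduced cost of solvent B: c₃ − yᵀa₃ = 42 − (9·3 + 8·2) = 42 − 43 = -1.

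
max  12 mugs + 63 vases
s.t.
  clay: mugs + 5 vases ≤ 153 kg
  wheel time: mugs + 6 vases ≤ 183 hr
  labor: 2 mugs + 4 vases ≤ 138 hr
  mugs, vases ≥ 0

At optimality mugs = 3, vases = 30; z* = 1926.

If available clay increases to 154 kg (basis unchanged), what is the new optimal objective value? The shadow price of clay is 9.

Δb = 1, so new z* = 1926 + (9)·(1) = 1926 + 9 = 1935.

1935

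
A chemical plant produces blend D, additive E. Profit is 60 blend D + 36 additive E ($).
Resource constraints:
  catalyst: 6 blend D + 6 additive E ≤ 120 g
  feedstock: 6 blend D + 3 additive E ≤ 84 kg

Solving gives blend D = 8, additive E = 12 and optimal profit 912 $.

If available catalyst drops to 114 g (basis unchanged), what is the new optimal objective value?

900

Both catalyst and feedstock are binding at x*.
Dual feasibility on the basic columns requires 6·y_catalyst + 6·y_feedstock = 60, 6·y_catalyst + 3·y_feedstock = 36.
→ y_catalyst = 2 and y_feedstock = 8.
Δz = y_catalyst·Δb = 2 × (-6) = -12, so new z* = 912 − 12 = 900.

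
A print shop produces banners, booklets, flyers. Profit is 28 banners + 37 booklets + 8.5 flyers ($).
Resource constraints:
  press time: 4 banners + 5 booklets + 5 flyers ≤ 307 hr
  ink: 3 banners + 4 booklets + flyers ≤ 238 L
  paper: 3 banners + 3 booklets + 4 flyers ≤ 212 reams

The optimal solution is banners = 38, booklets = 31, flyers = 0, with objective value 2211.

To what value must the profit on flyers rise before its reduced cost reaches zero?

13

Binding: press time and ink. Non-binding: paper (5 unused).
By complementary slackness, y = 0 for the non-binding constraint.
From A_Bᵀ y = c: 4·y_press time + 3·y_ink = 28; 5·y_press time + 4·y_ink = 37.
→ y_press time = 1 and y_ink = 8.
flyers enters the basis when its profit ≥ yᵀa₃ = 1·5 + 8·1 = 13.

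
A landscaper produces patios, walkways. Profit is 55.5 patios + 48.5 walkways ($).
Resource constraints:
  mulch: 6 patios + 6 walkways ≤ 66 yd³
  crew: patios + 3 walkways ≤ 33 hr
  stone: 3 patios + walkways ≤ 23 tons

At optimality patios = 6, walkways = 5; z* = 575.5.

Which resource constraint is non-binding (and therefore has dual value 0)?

mulch: 66/66 (binding)
crew: 21/33 (slack 12)
stone: 23/23 (binding)
By complementary slackness, a constraint with positive slack has shadow price 0 → crew.

crew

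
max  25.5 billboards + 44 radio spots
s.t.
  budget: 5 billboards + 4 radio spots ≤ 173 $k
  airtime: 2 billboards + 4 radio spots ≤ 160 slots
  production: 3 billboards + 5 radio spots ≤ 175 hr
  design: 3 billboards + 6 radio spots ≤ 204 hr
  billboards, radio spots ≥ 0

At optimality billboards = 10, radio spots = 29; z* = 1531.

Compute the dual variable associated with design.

1.5

Binding: production and design. Non-binding: budget (7 unused), airtime (24 unused).
By complementary slackness, y = 0 for the non-binding constraints.
The binding rows give the dual system: 3·y_production + 3·y_design = 25.5 and 5·y_production + 6·y_design = 44.
This yields shadow prices y_production = 7, y_design = 1.5.
Shadow price of design = 1.5.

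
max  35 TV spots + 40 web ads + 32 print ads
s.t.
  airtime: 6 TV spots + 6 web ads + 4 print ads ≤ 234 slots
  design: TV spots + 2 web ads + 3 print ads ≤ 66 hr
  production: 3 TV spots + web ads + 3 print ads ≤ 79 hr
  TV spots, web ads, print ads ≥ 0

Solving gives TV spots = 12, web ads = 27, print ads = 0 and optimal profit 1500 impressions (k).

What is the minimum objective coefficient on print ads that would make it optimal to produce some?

35

Binding: airtime and design. Non-binding: production (16 unused).
Slack constraints have shadow price 0 (complementary slackness).
Dual feasibility on the basic columns requires 6·y_airtime + 1·y_design = 35, 6·y_airtime + 2·y_design = 40.
→ y_airtime = 5 and y_design = 5.
print ads enters the basis when its profit ≥ yᵀa₃ = 5·4 + 5·3 = 35.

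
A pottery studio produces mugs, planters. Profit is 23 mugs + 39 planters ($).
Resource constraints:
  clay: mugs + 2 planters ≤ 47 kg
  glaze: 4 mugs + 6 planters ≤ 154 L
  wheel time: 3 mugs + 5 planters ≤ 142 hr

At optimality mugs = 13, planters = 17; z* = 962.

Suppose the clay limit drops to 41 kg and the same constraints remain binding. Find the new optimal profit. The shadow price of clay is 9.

908

Δb = -6, so new z* = 962 + (9)·(-6) = 962 − 54 = 908.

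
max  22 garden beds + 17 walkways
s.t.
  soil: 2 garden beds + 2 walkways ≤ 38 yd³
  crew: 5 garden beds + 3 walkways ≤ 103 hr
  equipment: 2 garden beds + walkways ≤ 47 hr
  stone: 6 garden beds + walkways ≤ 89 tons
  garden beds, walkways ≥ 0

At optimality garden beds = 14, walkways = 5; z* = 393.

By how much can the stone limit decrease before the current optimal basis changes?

Binding constraints: soil, stone. The basis is B = [[2,2],[6,1]] with det -10.
Per unit decrease in stone, x* moves by d = (-0.2, 0.2).
The basis stays optimal until garden beds reaches 0; allowable decrease = 70 tons.

70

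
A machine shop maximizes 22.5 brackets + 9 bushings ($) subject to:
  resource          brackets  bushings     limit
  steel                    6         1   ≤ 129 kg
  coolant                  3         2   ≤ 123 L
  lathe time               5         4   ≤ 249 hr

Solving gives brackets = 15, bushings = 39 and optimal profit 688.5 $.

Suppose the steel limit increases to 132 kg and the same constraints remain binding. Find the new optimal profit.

Check each constraint at x*: steel 129/129 (tight); coolant 123/123 (tight); lathe time 231/249 (slack 18).
Slack constraints have shadow price 0 (complementary slackness).
Dual feasibility on the basic columns requires 6·y_steel + 3·y_coolant = 22.5, 1·y_steel + 2·y_coolant = 9.
Solving: y_steel = 2, y_coolant = 3.5.
Δz = y_steel·Δb = 2 × (3) = 6, so new z* = 688.5 + 6 = 694.5.

694.5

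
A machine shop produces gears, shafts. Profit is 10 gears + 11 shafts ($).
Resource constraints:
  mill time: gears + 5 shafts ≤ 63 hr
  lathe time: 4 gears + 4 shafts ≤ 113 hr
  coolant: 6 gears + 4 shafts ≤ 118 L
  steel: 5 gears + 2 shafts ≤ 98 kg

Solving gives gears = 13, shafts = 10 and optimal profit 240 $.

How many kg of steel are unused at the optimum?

steel used = 5·13 + 2·10 = 85; slack = 98 − 85 = 13.

13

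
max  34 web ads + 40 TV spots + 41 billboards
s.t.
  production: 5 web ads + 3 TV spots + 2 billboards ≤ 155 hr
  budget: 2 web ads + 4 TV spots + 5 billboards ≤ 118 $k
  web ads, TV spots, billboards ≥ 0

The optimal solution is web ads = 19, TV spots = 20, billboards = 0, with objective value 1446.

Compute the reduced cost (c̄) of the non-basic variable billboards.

-2

Both production and budget are binding at x*.
Dual feasibility on the basic columns requires 5·y_production + 2·y_budget = 34, 3·y_production + 4·y_budget = 40.
This yields shadow prices y_production = 4, y_budget = 7.
Reduced cost of billboards: c₃ − yᵀa₃ = 41 − (4·2 + 7·5) = 41 − 43 = -2.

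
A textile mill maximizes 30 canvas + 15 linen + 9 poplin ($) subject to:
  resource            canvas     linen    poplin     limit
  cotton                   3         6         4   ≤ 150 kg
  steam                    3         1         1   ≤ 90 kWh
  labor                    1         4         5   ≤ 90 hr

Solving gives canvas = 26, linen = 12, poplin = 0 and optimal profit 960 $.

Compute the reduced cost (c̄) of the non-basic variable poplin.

Binding: cotton and steam. Non-binding: labor (16 unused).
By complementary slackness, y = 0 for the non-binding constraint.
Dual feasibility on the basic columns requires 3·y_cotton + 3·y_steam = 30, 6·y_cotton + 1·y_steam = 15.
→ y_cotton = 1 and y_steam = 9.
Reduced cost of poplin: c₃ − yᵀa₃ = 9 − (1·4 + 9·1) = 9 − 13 = -4.

-4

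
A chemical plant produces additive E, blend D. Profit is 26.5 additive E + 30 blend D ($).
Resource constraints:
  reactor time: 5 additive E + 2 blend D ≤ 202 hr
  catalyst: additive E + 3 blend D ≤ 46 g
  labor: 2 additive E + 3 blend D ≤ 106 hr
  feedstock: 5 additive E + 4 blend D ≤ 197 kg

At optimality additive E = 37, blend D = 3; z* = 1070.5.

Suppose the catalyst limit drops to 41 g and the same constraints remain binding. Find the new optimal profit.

Check each constraint at x*: reactor time 191/202 (slack 11); catalyst 46/46 (tight); labor 83/106 (slack 23); feedstock 197/197 (tight).
Slack constraints have shadow price 0 (complementary slackness).
The binding rows give the dual system: 1·y_catalyst + 5·y_feedstock = 26.5 and 3·y_catalyst + 4·y_feedstock = 30.
Solving: y_catalyst = 4, y_feedstock = 4.5.
Δz = y_catalyst·Δb = 4 × (-5) = -20, so new z* = 1070.5 − 20 = 1050.5.

1050.5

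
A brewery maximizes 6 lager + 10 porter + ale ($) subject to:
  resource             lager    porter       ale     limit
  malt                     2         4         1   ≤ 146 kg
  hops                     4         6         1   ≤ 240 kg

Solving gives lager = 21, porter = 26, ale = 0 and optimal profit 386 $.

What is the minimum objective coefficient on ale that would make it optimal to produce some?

Check each constraint at x*: malt 146/146 (tight); hops 240/240 (tight).
The binding rows give the dual system: 2·y_malt + 4·y_hops = 6 and 4·y_malt + 6·y_hops = 10.
Solving: y_malt = 1, y_hops = 1.
ale enters the basis when its profit ≥ yᵀa₃ = 1·1 + 1·1 = 2.

2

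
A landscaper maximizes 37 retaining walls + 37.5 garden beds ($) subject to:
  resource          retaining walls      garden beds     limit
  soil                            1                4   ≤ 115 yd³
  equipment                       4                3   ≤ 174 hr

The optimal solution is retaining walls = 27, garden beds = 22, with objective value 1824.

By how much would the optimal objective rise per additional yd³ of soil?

3

At the optimum: soil uses 115 of 115 (binding); equipment uses 174 of 174 (binding).
From A_Bᵀ y = c: 1·y_soil + 4·y_equipment = 37; 4·y_soil + 3·y_equipment = 37.5.
→ y_soil = 3 and y_equipment = 8.5.
Shadow price of soil = 3.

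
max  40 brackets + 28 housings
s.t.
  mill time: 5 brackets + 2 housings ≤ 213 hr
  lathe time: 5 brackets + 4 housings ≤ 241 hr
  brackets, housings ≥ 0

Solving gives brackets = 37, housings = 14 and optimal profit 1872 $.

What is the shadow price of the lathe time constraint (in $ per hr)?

At the optimum: mill time uses 213 of 213 (binding); lathe time uses 241 of 241 (binding).
From A_Bᵀ y = c: 5·y_mill time + 5·y_lathe time = 40; 2·y_mill time + 4·y_lathe time = 28.
→ y_mill time = 2 and y_lathe time = 6.
Shadow price of lathe time = 6.

6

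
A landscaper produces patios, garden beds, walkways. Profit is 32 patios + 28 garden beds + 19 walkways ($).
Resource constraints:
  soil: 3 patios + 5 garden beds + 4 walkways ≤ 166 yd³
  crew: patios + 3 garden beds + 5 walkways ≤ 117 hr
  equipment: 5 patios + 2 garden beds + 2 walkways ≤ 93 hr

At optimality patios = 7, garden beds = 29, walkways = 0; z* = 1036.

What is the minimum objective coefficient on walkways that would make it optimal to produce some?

Check each constraint at x*: soil 166/166 (tight); crew 94/117 (slack 23); equipment 93/93 (tight).
Since crew is not tight, its dual is 0.
From A_Bᵀ y = c: 3·y_soil + 5·y_equipment = 32; 5·y_soil + 2·y_equipment = 28.
Solving: y_soil = 4, y_equipment = 4.
walkways enters the basis when its profit ≥ yᵀa₃ = 4·4 + 4·2 = 24.

24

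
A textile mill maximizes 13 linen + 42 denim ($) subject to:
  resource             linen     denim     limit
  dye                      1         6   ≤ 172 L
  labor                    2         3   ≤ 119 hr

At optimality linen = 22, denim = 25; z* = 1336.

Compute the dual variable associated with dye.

5

Both dye and labor are binding at x*.
From A_Bᵀ y = c: 1·y_dye + 2·y_labor = 13; 6·y_dye + 3·y_labor = 42.
This yields shadow prices y_dye = 5, y_labor = 4.
Shadow price of dye = 5.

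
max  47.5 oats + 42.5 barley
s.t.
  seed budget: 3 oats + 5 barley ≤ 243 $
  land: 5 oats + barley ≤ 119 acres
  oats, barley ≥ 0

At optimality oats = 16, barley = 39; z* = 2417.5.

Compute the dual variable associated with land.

5

Both seed budget and land are binding at x*.
The binding rows give the dual system: 3·y_seed budget + 5·y_land = 47.5 and 5·y_seed budget + 1·y_land = 42.5.
Solving: y_seed budget = 7.5, y_land = 5.
Shadow price of land = 5.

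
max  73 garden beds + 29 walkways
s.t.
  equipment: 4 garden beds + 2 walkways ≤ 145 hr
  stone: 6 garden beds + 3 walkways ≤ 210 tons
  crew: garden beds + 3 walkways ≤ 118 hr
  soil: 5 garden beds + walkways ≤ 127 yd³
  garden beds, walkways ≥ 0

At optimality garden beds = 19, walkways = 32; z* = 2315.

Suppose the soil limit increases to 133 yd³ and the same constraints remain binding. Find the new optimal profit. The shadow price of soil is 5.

Δb = 6, so new z* = 2315 + (5)·(6) = 2315 + 30 = 2345.

2345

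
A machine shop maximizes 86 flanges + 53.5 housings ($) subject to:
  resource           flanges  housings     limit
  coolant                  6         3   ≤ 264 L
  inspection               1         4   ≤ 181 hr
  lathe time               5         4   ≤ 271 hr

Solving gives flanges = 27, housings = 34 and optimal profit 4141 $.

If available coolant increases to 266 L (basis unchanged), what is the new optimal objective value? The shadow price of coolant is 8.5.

Δb = 2, so new z* = 4141 + (8.5)·(2) = 4141 + 17 = 4158.

4158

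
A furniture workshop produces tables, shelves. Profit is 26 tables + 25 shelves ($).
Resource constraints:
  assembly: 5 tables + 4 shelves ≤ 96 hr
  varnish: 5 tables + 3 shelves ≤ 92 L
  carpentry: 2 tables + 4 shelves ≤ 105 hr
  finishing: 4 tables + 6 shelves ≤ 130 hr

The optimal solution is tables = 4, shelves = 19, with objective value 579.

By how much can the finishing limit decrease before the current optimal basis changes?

42

Binding constraints: assembly, finishing. The basis is B = [[5,4],[4,6]] with det 14.
Per unit decrease in finishing, x* moves by d = (0.2857, -0.3571).
The basis stays optimal until varnish becomes binding; allowable decrease = 42 hr.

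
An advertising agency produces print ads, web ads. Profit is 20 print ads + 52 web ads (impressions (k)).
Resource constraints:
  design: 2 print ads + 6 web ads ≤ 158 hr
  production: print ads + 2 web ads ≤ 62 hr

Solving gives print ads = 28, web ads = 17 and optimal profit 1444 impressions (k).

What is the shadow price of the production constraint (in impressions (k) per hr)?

8

Both design and production are binding at x*.
Dual feasibility on the basic columns requires 2·y_design + 1·y_production = 20, 6·y_design + 2·y_production = 52.
Solving: y_design = 6, y_production = 8.
Shadow price of production = 8.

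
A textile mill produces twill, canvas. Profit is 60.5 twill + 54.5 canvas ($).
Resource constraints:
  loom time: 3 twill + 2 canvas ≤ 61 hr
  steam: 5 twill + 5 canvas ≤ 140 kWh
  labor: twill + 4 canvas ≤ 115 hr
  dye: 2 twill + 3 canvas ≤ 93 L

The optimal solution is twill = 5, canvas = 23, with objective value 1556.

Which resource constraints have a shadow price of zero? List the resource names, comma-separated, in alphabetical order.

dye, labor

loom time: 61/61 (binding)
steam: 140/140 (binding)
labor: 97/115 (slack 18)
dye: 79/93 (slack 14)
By complementary slackness, a constraint with positive slack has shadow price 0 → dye, labor.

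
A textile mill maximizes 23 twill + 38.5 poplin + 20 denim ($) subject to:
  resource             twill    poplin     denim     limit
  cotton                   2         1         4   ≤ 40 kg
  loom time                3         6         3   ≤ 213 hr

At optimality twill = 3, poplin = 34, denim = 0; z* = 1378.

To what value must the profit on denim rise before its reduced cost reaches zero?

Both cotton and loom time are binding at x*.
Dual feasibility on the basic columns requires 2·y_cotton + 3·y_loom time = 23, 1·y_cotton + 6·y_loom time = 38.5.
This yields shadow prices y_cotton = 2.5, y_loom time = 6.
denim enters the basis when its profit ≥ yᵀa₃ = 2.5·4 + 6·3 = 28.

28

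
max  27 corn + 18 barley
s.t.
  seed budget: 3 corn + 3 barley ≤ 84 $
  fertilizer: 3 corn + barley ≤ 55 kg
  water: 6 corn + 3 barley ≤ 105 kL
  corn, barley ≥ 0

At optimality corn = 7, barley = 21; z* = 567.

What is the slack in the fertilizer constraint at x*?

13

fertilizer used = 3·7 + 1·21 = 42; slack = 55 − 42 = 13.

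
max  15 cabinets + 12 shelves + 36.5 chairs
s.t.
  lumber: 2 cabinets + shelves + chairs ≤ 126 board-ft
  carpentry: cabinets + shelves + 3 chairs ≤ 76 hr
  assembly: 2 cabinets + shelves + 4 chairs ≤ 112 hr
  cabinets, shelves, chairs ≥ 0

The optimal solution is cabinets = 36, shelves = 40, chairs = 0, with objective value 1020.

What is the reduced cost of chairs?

-2.5

Binding: carpentry and assembly. Non-binding: lumber (14 unused).
Since lumber is not tight, its dual is 0.
The binding rows give the dual system: 1·y_carpentry + 2·y_assembly = 15 and 1·y_carpentry + 1·y_assembly = 12.
Solving: y_carpentry = 9, y_assembly = 3.
Reduced cost of chairs: c₃ − yᵀa₃ = 36.5 − (9·3 + 3·4) = 36.5 − 39 = -2.5.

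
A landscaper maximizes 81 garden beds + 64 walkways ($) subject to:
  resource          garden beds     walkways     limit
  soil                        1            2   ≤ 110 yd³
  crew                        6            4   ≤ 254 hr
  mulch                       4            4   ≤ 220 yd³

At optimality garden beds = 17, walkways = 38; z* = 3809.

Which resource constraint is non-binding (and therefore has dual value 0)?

soil: 93/110 (slack 17)
crew: 254/254 (binding)
mulch: 220/220 (binding)
By complementary slackness, a constraint with positive slack has shadow price 0 → soil.

soil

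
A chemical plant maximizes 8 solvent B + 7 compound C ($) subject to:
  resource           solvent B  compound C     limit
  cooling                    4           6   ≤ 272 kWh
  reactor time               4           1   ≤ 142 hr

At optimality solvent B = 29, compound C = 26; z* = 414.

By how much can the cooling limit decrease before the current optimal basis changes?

Binding constraints: cooling, reactor time. The basis is B = [[4,6],[4,1]] with det -20.
Per unit decrease in cooling, x* moves by d = (0.05, -0.2).
The basis stays optimal until compound C reaches 0; allowable decrease = 130 kWh.

130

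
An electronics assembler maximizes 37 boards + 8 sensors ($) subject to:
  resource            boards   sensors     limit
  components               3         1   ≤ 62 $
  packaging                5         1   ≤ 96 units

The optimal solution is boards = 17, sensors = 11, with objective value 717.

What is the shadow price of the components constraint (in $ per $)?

Both components and packaging are binding at x*.
Dual feasibility on the basic columns requires 3·y_components + 5·y_packaging = 37, 1·y_components + 1·y_packaging = 8.
→ y_components = 1.5 and y_packaging = 6.5.
Shadow price of components = 1.5.

1.5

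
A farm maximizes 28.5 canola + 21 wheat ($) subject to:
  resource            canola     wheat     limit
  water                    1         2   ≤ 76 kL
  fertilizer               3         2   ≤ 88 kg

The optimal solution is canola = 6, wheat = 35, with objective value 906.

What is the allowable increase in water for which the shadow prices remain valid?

Binding constraints: water, fertilizer. The basis is B = [[1,2],[3,2]] with det -4.
Per unit increase in water, x* moves by d = (-0.5, 0.75).
The basis stays optimal until canola reaches 0; allowable increase = 12 kL.

12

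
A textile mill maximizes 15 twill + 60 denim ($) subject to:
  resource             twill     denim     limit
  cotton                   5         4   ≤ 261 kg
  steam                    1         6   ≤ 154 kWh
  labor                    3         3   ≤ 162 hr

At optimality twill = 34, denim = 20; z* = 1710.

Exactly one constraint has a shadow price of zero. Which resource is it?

cotton

cotton: 250/261 (slack 11)
steam: 154/154 (binding)
labor: 162/162 (binding)
By complementary slackness, a constraint with positive slack has shadow price 0 → cotton.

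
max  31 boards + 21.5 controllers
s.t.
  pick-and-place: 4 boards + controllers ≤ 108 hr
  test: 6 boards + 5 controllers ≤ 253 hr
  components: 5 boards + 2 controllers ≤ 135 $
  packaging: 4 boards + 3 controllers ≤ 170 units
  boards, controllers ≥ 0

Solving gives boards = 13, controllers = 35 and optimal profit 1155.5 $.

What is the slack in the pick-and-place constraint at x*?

21

pick-and-place used = 4·13 + 1·35 = 87; slack = 108 − 87 = 21.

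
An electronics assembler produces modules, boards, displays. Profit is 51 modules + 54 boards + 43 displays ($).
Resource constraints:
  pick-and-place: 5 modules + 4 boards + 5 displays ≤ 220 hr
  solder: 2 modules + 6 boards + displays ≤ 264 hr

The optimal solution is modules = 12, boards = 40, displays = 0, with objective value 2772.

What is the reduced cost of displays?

At the optimum: pick-and-place uses 220 of 220 (binding); solder uses 264 of 264 (binding).
The binding rows give the dual system: 5·y_pick-and-place + 2·y_solder = 51 and 4·y_pick-and-place + 6·y_solder = 54.
→ y_pick-and-place = 9 and y_solder = 3.
Reduced cost of displays: c₃ − yᵀa₃ = 43 − (9·5 + 3·1) = 43 − 48 = -5.

-5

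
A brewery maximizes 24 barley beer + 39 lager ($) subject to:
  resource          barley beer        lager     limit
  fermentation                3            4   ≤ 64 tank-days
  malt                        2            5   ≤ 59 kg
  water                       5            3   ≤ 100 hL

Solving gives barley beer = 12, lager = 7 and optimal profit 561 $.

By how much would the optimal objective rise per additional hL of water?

At the optimum: fermentation uses 64 of 64 (binding); malt uses 59 of 59 (binding); water uses 81 of 100 (slack = 19).
Slack constraints have shadow price 0 (complementary slackness).
Dual feasibility on the basic columns requires 3·y_fermentation + 2·y_malt = 24, 4·y_fermentation + 5·y_malt = 39.
→ y_fermentation = 6 and y_malt = 3.
Shadow price of water = 0.

0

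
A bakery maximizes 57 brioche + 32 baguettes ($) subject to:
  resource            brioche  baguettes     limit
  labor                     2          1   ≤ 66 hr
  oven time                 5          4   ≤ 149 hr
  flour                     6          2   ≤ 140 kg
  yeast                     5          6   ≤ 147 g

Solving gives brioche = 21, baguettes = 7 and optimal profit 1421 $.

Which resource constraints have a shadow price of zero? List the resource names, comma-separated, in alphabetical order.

labor, oven time

labor: 49/66 (slack 17)
oven time: 133/149 (slack 16)
flour: 140/140 (binding)
yeast: 147/147 (binding)
By complementary slackness, a constraint with positive slack has shadow price 0 → labor, oven time.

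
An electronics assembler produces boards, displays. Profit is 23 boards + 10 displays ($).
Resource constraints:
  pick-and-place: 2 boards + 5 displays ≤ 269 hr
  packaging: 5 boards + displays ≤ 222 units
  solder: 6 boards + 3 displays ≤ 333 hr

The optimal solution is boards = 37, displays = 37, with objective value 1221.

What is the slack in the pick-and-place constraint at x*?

pick-and-place used = 2·37 + 5·37 = 259; slack = 269 − 259 = 10.

10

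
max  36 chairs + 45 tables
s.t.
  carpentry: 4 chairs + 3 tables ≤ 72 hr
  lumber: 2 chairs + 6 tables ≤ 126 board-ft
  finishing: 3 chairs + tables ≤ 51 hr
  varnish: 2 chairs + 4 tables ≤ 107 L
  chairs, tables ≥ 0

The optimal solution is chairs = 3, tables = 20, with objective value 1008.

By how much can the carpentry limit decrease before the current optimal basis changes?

Binding constraints: carpentry, lumber. The basis is B = [[4,3],[2,6]] with det 18.
Per unit decrease in carpentry, x* moves by d = (-0.3333, 0.1111).
The basis stays optimal until chairs reaches 0; allowable decrease = 9 hr.

9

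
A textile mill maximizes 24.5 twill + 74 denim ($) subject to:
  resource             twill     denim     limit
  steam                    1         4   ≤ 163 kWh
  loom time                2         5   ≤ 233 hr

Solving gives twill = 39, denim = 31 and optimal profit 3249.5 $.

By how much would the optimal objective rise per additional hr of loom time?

Check each constraint at x*: steam 163/163 (tight); loom time 233/233 (tight).
The binding rows give the dual system: 1·y_steam + 2·y_loom time = 24.5 and 4·y_steam + 5·y_loom time = 74.
This yields shadow prices y_steam = 8.5, y_loom time = 8.
Shadow price of loom time = 8.

8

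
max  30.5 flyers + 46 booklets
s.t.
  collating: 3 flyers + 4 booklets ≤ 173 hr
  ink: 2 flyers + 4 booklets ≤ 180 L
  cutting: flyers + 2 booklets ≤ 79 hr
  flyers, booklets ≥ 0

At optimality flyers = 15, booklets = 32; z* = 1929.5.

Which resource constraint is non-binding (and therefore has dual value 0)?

ink

collating: 173/173 (binding)
ink: 158/180 (slack 22)
cutting: 79/79 (binding)
By complementary slackness, a constraint with positive slack has shadow price 0 → ink.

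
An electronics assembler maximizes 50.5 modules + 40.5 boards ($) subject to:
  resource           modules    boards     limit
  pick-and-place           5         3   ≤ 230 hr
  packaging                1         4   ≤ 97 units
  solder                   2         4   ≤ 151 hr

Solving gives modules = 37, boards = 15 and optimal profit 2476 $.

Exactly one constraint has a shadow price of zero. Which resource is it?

solder

pick-and-place: 230/230 (binding)
packaging: 97/97 (binding)
solder: 134/151 (slack 17)
By complementary slackness, a constraint with positive slack has shadow price 0 → solder.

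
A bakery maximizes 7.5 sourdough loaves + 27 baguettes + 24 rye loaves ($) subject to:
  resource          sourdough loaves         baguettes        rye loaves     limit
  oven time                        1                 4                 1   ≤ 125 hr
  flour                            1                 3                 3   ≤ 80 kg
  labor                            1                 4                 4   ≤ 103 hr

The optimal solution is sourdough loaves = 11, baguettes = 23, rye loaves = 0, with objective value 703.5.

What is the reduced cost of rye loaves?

-3

Binding: flour and labor. Non-binding: oven time (22 unused).
Slack constraints have shadow price 0 (complementary slackness).
The binding rows give the dual system: 1·y_flour + 1·y_labor = 7.5 and 3·y_flour + 4·y_labor = 27.
This yields shadow prices y_flour = 3, y_labor = 4.5.
Reduced cost of rye loaves: c₃ − yᵀa₃ = 24 − (3·3 + 4.5·4) = 24 − 27 = -3.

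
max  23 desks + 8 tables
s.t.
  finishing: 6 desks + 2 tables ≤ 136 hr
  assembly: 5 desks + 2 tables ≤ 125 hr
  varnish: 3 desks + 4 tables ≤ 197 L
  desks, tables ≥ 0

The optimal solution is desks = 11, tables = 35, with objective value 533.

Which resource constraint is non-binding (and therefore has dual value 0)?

finishing: 136/136 (binding)
assembly: 125/125 (binding)
varnish: 173/197 (slack 24)
By complementary slackness, a constraint with positive slack has shadow price 0 → varnish.

varnish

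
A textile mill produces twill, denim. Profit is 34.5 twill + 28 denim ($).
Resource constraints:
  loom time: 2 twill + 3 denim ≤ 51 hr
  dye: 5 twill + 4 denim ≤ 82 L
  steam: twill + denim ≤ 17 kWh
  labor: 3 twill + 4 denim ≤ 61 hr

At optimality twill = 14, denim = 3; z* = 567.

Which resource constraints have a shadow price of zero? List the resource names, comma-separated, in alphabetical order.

labor, loom time

loom time: 37/51 (slack 14)
dye: 82/82 (binding)
steam: 17/17 (binding)
labor: 54/61 (slack 7)
By complementary slackness, a constraint with positive slack has shadow price 0 → labor, loom time.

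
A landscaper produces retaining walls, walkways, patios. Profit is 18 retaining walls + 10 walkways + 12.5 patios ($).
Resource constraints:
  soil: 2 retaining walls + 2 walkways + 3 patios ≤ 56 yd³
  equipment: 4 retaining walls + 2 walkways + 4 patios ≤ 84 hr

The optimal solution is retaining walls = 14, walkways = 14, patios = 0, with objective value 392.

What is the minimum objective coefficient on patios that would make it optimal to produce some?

19

At the optimum: soil uses 56 of 56 (binding); equipment uses 84 of 84 (binding).
The binding rows give the dual system: 2·y_soil + 4·y_equipment = 18 and 2·y_soil + 2·y_equipment = 10.
Solving: y_soil = 1, y_equipment = 4.
patios enters the basis when its profit ≥ yᵀa₃ = 1·3 + 4·4 = 19.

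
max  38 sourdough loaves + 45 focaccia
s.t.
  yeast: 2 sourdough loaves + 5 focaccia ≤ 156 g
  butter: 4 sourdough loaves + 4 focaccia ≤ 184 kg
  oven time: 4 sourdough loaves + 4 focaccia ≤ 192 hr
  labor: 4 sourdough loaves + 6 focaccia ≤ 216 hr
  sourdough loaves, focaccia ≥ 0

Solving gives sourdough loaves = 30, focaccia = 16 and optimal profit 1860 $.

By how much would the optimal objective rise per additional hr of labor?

At the optimum: yeast uses 140 of 156 (slack = 16); butter uses 184 of 184 (binding); oven time uses 184 of 192 (slack = 8); labor uses 216 of 216 (binding).
Since yeast, oven time are not tight, their duals are 0.
From A_Bᵀ y = c: 4·y_butter + 4·y_labor = 38; 4·y_butter + 6·y_labor = 45.
Solving: y_butter = 6, y_labor = 3.5.
Shadow price of labor = 3.5.

3.5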